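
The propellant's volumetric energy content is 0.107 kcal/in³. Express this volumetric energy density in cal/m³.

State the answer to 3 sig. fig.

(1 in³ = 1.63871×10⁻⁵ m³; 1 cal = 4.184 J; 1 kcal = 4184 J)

0.107 kcal/in³ × 4184 J/kcal ÷ 1.63871×10⁻⁵ m³/in³ = 2.73195×10⁷ J/m³
2.73195×10⁷ J/m³ ÷ 4.184 J/cal = 6.52952×10⁶ cal/m³

6.53×10⁶ cal/m³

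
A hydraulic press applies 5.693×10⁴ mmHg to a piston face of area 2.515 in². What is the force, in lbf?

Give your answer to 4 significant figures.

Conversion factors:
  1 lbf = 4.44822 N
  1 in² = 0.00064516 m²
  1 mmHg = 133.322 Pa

5.693×10⁴ mmHg × 133.322 = 7.59002×10⁶ Pa
2.515 in² × 0.00064516 = 0.00162258 m²
F = P × A = 7.59002×10⁶ Pa × 0.00162258 m² = 12315.4 N
12315.4 N ÷ (4.44822 N/lbf) = 2768.61 lbf

2769 lbf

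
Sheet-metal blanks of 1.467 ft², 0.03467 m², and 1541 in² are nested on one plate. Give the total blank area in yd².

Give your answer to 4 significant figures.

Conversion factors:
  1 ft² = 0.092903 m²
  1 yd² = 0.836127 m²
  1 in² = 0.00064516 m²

1.394 yd²

1.467 ft² × 0.092903 = 0.136289 m²
0.03467 m² (already m²)
1541 in² × 0.00064516 = 0.994192 m²
Combined: 0.136289 + 0.03467 + 0.994192 = 1.16515 m²
In yd²: 1.16515 / 0.836127 = 1.39351 yd²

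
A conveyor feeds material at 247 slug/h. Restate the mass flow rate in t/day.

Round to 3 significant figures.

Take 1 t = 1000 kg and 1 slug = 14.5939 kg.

86.5 t/day

247 slug/h × 14.5939 kg/slug ÷ 3600 s/h = 1.0013 kg/s
1.0013 kg/s ÷ 1000 kg/t × 86400 s/day = 86.5123 t/day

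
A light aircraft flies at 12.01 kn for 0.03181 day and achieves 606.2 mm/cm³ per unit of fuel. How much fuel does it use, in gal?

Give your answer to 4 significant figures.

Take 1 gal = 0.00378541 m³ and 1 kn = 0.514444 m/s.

12.01 kn → 6.17847 m/s
0.03181 day → 2748.38 s
d = v × t = 6.17847 × 2748.38 = 16980.8 m
606.2 mm/cm³ → 606200 m/m³
V = d / (distance per unit fuel) = 16980.8 / 606200 = 0.0280119 m³
In gal: 0.0280119 / 0.00378541 = 7.39996 gal

7.400 gal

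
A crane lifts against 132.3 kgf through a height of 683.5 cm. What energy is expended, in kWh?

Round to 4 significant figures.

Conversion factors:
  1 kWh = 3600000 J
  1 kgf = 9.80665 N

132.3 kgf × 9.80665 = 1297.42 N
683.5 cm × 0.01 = 6.835 m
W = F × d = 1297.42 N × 6.835 m = 8867.87 J
8867.87 J ÷ (3600000 J/kWh) = 0.0024633 kWh

0.002463 kWh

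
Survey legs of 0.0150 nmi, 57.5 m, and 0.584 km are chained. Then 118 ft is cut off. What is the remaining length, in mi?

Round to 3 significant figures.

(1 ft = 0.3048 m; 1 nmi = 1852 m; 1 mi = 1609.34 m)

0.0150 nmi × 1852 → 27.78 m
57.5 m (already m)
0.584 km × 1000 → 584 m
118 ft × 0.3048 → 35.9664 m
Net: 27.78 + 57.5 + 584 − 35.9664 = 633.314 m
In mi: 633.314 / 1609.34 = 0.393524 mi

0.394 mi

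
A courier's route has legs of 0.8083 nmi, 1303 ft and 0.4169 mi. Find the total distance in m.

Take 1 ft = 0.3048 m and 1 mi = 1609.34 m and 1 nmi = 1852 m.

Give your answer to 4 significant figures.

0.8083 nmi × 1852 = 1496.97 m
1303 ft × 0.3048 = 397.154 m
0.4169 mi × 1609.34 = 670.934 m
Total: 1496.97 + 397.154 + 670.934 = 2565.06 m

2565 m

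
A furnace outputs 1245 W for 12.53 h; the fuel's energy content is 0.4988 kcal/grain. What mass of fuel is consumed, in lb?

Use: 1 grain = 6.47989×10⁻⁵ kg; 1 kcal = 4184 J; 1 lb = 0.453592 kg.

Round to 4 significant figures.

12.53 h → 45108 s
E = P × t = 1245 × 45108 = 5.61595×10⁷ J
0.4988 kcal/grain → 3.2207×10⁷ J/kg
m = E / e_s = 5.61595×10⁷ / 3.2207×10⁷ = 1.7437 kg
In lb: 1.7437 / 0.453592 = 3.8442 lb

3.844 lb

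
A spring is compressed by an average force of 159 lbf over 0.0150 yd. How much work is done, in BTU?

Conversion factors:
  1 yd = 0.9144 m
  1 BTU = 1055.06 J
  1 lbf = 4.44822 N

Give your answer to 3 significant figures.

159 lbf × 4.44822 → 707.267 N
0.0150 yd × 0.9144 → 0.013716 m
W = F × d = 707.267 N × 0.013716 m = 9.70087 J
9.70087 J ÷ (1055.06 J/BTU) = 0.00919461 BTU

0.00919 BTU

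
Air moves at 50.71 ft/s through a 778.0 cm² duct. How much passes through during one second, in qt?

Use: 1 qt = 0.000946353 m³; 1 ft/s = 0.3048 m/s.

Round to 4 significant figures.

1271 qt

50.71 ft/s × 0.3048 = 15.4564 m/s
778.0 cm² × 0.0001 = 0.0778 m²
V = v × A × t = 15.4564 m/s × 0.0778 m² × 1 s = 1.20251 m³
1.20251 m³ ÷ (0.000946353 m³/qt) = 1270.68 qt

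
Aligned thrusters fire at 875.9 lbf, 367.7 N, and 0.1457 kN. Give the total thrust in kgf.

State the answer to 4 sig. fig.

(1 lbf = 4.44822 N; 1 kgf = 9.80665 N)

449.7 kgf

875.9 lbf × 4.44822 → 3896.2 N
367.7 N (already N)
0.1457 kN × 1000 → 145.7 N
Combined: 3896.2 + 367.7 + 145.7 = 4409.6 N
In kgf: 4409.6 / 9.80665 = 449.654 kgf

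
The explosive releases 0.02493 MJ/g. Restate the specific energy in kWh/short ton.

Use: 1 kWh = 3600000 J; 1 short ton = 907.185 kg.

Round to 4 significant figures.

0.02493 MJ/g × 1000000 J/MJ ÷ 0.001 kg/g = 2.493×10⁷ J/kg
2.493×10⁷ J/kg ÷ 3600000 J/kWh × 907.185 kg/short ton = 6282.26 kWh/short ton

6282 kWh/short ton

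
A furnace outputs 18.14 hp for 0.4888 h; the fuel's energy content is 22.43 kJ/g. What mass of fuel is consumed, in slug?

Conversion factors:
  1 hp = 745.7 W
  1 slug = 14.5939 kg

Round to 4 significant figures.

18.14 hp → 13527 W
0.4888 h → 1759.68 s
E = P × t = 13527 × 1759.68 = 2.38032×10⁷ J
22.43 kJ/g → 2.243×10⁷ J/kg
m = E / e_s = 2.38032×10⁷ / 2.243×10⁷ = 1.06122 kg
In slug: 1.06122 / 14.5939 = 0.0727167 slug

0.07272 slug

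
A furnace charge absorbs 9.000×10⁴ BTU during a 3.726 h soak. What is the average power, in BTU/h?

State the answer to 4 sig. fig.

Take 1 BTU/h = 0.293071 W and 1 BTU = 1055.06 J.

9.000×10⁴ BTU × 1055.06 → 9.49554×10⁷ J
3.726 h × 3600 → 13413.6 s
P = E / t = 9.49554×10⁷ J / 13413.6 s = 7079.04 W
7079.04 W ÷ (0.293071 W/BTU/h) = 24154.7 BTU/h

2.415×10⁴ BTU/h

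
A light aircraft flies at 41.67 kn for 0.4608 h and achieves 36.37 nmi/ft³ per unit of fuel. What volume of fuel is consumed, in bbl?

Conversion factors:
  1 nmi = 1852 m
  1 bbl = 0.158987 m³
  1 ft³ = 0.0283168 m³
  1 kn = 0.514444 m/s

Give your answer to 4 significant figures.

41.67 kn → 21.4369 m/s
0.4608 h → 1658.88 s
d = v × t = 21.4369 × 1658.88 = 35561.2 m
36.37 nmi/ft³ → 2.3787×10⁶ m/m³
V = d / (distance per unit fuel) = 35561.2 / 2.3787×10⁶ = 0.0149498 m³
In bbl: 0.0149498 / 0.158987 = 0.0940316 bbl

0.09403 bbl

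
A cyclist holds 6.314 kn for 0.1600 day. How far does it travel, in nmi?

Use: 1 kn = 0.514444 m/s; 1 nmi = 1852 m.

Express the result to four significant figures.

24.25 nmi

6.314 kn × 0.514444 = 3.2482 m/s
0.1600 day × 86400 = 13824 s
d = v × t = 3.2482 m/s × 13824 s = 44903.1 m
44903.1 m ÷ (1852 m/nmi) = 24.2457 nmi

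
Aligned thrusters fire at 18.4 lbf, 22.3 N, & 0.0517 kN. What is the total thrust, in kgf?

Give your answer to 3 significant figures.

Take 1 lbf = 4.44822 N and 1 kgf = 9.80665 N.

15.9 kgf

18.4 lbf × 4.44822 → 81.8472 N
22.3 N (already N)
0.0517 kN × 1000 → 51.7 N
Total: 81.8472 + 22.3 + 51.7 = 155.847 N
In kgf: 155.847 / 9.80665 = 15.892 kgf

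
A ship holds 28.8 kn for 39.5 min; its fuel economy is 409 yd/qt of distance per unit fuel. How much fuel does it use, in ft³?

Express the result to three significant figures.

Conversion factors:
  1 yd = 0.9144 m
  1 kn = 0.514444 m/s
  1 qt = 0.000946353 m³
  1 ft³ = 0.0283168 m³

28.8 kn → 14.816 m/s
39.5 min → 2370 s
d = v × t = 14.816 × 2370 = 35113.9 m
409 yd/qt → 395190 m/m³
V = d / (distance per unit fuel) = 35113.9 / 395190 = 0.0888532 m³
In ft³: 0.0888532 / 0.0283168 = 3.13783 ft³

3.14 ft³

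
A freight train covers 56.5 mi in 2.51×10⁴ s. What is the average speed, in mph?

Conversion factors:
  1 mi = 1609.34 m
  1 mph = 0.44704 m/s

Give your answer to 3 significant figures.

56.5 mi × 1609.34 → 90927.7 m
v = d / t = 90927.7 m / 25100 s = 3.62262 m/s
3.62262 m/s ÷ (0.44704 m/s/mph) = 8.10357 mph

8.10 mph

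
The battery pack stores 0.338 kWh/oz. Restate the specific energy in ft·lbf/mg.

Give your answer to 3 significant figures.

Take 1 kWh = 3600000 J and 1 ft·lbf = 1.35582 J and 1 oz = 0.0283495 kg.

0.338 kWh/oz × 3600000 J/kWh ÷ 0.0283495 kg/oz = 4.29214×10⁷ J/kg
4.29214×10⁷ J/kg ÷ 1.35582 J/ft·lbf × 10⁻⁶ kg/mg = 31.6572 ft·lbf/mg

31.7 ft·lbf/mg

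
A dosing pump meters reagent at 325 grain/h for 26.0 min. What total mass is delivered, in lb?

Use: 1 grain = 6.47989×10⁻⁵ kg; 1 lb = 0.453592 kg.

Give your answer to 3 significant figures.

0.0201 lb

325 grain/h → 5.8499×10⁻⁶ kg/s
26.0 min → 1560 s
m = ṁ × t = 5.8499×10⁻⁶ × 1560 = 0.00912584 kg
In lb: 0.00912584 / 0.453592 = 0.020119 lb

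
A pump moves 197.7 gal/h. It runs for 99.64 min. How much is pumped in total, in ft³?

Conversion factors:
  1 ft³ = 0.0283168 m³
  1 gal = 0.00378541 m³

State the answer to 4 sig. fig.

197.7 gal/h → 2.07882×10⁻⁴ m³/s
99.64 min → 5978.4 s
V = Q × t = 2.07882×10⁻⁴ × 5978.4 = 1.2428 m³
In ft³: 1.2428 / 0.0283168 = 43.8891 ft³

43.89 ft³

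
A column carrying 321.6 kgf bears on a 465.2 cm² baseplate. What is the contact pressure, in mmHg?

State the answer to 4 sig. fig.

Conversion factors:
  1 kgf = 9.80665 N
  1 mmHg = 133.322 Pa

321.6 kgf × 9.80665 = 3153.82 N
465.2 cm² × 0.0001 = 0.04652 m²
P = F / A = 3153.82 N / 0.04652 m² = 67794.9 Pa
67794.9 Pa ÷ (133.322 Pa/mmHg) = 508.505 mmHg

508.5 mmHg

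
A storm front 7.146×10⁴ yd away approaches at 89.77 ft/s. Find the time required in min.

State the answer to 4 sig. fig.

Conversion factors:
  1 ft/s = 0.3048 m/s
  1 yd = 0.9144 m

7.146×10⁴ yd × 0.9144 = 65343 m
89.77 ft/s × 0.3048 = 27.3619 m/s
t = d / v = 65343 m / 27.3619 m/s = 2388.1 s
2388.1 s ÷ (60 s/min) = 39.8017 min

39.80 min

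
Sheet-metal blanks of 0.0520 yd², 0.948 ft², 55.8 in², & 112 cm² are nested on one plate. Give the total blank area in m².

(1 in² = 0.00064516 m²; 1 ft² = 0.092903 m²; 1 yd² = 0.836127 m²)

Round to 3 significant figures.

0.0520 yd² × 0.836127 = 0.0434786 m²
0.948 ft² × 0.092903 = 0.088072 m²
55.8 in² × 0.00064516 = 0.0359999 m²
112 cm² × 0.0001 = 0.0112 m²
Sum: 0.0434786 + 0.088072 + 0.0359999 + 0.0112 = 0.17875 m²

0.179 m²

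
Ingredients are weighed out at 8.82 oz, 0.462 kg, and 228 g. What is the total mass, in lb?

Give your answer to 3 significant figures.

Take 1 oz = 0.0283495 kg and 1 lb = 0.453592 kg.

8.82 oz × 0.0283495 = 0.250043 kg
0.462 kg (already kg)
228 g × 0.001 = 0.228 kg
Sum: 0.250043 + 0.462 + 0.228 = 0.940043 kg
In lb: 0.940043 / 0.453592 = 2.07244 lb

2.07 lb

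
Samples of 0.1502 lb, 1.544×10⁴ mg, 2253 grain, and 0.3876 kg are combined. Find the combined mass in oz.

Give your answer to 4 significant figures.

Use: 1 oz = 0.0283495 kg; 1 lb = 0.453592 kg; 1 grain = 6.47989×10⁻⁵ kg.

0.1502 lb × 0.453592 = 0.0681295 kg
1.544×10⁴ mg × 10⁻⁶ = 0.01544 kg
2253 grain × 6.47989×10⁻⁵ = 0.145992 kg
0.3876 kg (already kg)
Total: 0.0681295 + 0.01544 + 0.145992 + 0.3876 = 0.617162 kg
In oz: 0.617162 / 0.0283495 = 21.7698 oz

21.77 oz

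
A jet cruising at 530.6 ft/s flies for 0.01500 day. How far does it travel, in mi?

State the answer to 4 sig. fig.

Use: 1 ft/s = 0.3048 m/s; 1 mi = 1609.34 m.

130.2 mi

530.6 ft/s × 0.3048 = 161.727 m/s
0.01500 day × 86400 = 1296 s
d = v × t = 161.727 m/s × 1296 s = 209598 m
209598 m ÷ (1609.34 m/mi) = 130.238 mi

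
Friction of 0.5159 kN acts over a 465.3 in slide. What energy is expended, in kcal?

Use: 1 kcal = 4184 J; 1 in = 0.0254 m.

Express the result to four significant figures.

0.5159 kN × 1000 = 515.9 N
465.3 in × 0.0254 = 11.8186 m
W = F × d = 515.9 N × 11.8186 m = 6097.22 J
6097.22 J ÷ (4184 J/kcal) = 1.45727 kcal

1.457 kcal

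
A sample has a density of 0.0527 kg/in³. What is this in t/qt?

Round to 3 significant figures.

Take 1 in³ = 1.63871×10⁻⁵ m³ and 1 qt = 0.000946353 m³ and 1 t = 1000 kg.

0.00304 t/qt

0.0527 kg/in³ ÷ 1.63871×10⁻⁵ m³/in³ = 3215.94 kg/m³
3215.94 kg/m³ ÷ 1000 kg/t × 0.000946353 m³/qt = 0.00304341 t/qt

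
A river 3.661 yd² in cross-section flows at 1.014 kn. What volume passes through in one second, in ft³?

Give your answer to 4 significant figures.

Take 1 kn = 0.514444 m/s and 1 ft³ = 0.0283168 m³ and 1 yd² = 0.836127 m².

1.014 kn × 0.514444 → 0.521646 m/s
3.661 yd² × 0.836127 → 3.06106 m²
V = v × A × t = 0.521646 m/s × 3.06106 m² × 1 s = 1.59679 m³
1.59679 m³ ÷ (0.0283168 m³/ft³) = 56.3902 ft³

56.39 ft³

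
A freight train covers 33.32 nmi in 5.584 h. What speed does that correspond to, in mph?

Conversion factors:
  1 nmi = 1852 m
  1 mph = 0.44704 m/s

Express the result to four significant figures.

6.867 mph

33.32 nmi × 1852 → 61708.6 m
5.584 h × 3600 → 20102.4 s
v = d / t = 61708.6 m / 20102.4 s = 3.06971 m/s
3.06971 m/s ÷ (0.44704 m/s/mph) = 6.86675 mph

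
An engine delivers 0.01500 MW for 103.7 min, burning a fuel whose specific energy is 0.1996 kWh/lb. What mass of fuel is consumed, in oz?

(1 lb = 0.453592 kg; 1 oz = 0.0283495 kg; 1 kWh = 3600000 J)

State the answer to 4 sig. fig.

0.01500 MW → 15000 W
103.7 min → 6222 s
E = P × t = 15000 × 6222 = 9.333×10⁷ J
0.1996 kWh/lb → 1.58415×10⁶ J/kg
m = E / e_s = 9.333×10⁷ / 1.58415×10⁶ = 58.9149 kg
In oz: 58.9149 / 0.0283495 = 2078.16 oz

2078 oz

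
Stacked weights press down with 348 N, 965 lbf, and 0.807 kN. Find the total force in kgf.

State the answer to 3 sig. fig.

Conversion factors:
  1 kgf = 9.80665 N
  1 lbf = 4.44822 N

555 kgf

348 N (already N)
965 lbf × 4.44822 = 4292.53 N
0.807 kN × 1000 = 807 N
Total: 348 + 4292.53 + 807 = 5447.53 N
In kgf: 5447.53 / 9.80665 = 555.493 kgf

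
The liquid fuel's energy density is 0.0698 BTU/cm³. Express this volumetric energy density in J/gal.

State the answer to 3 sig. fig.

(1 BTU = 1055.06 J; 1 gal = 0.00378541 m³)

0.0698 BTU/cm³ × 1055.06 J/BTU ÷ 10⁻⁶ m³/cm³ = 7.36432×10⁷ J/m³
7.36432×10⁷ J/m³ × 0.00378541 m³/gal = 278770 J/gal

2.79×10⁵ J/gal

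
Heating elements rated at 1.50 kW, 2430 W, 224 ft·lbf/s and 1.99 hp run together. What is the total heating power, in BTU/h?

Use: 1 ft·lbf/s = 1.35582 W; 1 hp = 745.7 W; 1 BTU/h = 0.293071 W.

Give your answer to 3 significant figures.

1.95×10⁴ BTU/h

1.50 kW × 1000 → 1500 W
2430 W (already W)
224 ft·lbf/s × 1.35582 → 303.704 W
1.99 hp × 745.7 → 1483.94 W
Sum: 1500 + 2430 + 303.704 + 1483.94 = 5717.64 W
In BTU/h: 5717.64 / 0.293071 = 19509.4 BTU/h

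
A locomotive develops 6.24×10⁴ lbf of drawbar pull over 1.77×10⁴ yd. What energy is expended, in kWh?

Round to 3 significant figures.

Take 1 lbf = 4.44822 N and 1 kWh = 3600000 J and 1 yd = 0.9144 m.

1250 kWh

6.24×10⁴ lbf × 4.44822 → 277569 N
1.77×10⁴ yd × 0.9144 → 16184.9 m
W = F × d = 277569 N × 16184.9 m = 4.49243×10⁹ J
4.49243×10⁹ J ÷ (3600000 J/kWh) = 1247.9 kWh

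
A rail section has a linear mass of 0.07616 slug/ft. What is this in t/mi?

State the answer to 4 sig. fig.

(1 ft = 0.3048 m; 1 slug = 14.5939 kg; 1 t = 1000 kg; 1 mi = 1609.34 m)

5.869 t/mi

0.07616 slug/ft × 14.5939 kg/slug ÷ 0.3048 m/ft = 3.64656 kg/m
3.64656 kg/m ÷ 1000 kg/t × 1609.34 m/mi = 5.86855 t/mi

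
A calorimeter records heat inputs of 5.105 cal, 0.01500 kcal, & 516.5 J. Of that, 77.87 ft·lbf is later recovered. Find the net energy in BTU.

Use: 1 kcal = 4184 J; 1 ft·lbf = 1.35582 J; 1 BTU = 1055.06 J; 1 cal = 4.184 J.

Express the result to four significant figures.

5.105 cal × 4.184 → 21.3593 J
0.01500 kcal × 4184 → 62.76 J
516.5 J (already J)
77.87 ft·lbf × 1.35582 → 105.578 J
Net: 21.3593 + 62.76 + 516.5 − 105.578 = 495.041 J
In BTU: 495.041 / 1055.06 = 0.469206 BTU

0.4692 BTU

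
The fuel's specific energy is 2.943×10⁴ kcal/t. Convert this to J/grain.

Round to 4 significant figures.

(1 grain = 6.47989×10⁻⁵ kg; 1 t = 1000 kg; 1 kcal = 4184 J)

7.979 J/grain

2.943×10⁴ kcal/t × 4184 J/kcal ÷ 1000 kg/t = 123135 J/kg
123135 J/kg × 6.47989×10⁻⁵ kg/grain = 7.97901 J/grain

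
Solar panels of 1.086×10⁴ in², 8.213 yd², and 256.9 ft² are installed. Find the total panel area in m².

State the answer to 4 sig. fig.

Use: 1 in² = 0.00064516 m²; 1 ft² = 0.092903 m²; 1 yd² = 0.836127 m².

37.74 m²

1.086×10⁴ in² × 0.00064516 = 7.00644 m²
8.213 yd² × 0.836127 = 6.86711 m²
256.9 ft² × 0.092903 = 23.8668 m²
Combined: 7.00644 + 6.86711 + 23.8668 = 37.7404 m²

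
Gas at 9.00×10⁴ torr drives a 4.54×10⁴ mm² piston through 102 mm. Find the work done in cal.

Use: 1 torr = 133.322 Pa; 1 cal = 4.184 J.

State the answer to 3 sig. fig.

9.00×10⁴ torr → 1.1999×10⁷ Pa
4.54×10⁴ mm² → 0.0454 m²
F = P × A = 1.1999×10⁷ × 0.0454 = 544755 N
102 mm → 0.102 m
W = F × d = 544755 × 0.102 = 55565 J
In cal: 55565 / 4.184 = 13280.4 cal

1.33×10⁴ cal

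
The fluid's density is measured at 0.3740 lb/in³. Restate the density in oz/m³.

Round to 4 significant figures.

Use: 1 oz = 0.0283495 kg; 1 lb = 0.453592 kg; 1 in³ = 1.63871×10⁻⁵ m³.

0.3740 lb/in³ × 0.453592 kg/lb ÷ 1.63871×10⁻⁵ m³/in³ = 10352.3 kg/m³
10352.3 kg/m³ ÷ 0.0283495 kg/oz = 365167 oz/m³

3.652×10⁵ oz/m³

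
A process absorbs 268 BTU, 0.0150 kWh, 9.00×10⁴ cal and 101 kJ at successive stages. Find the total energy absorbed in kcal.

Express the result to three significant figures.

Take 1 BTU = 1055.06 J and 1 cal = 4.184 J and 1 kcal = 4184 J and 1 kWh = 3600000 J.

195 kcal

268 BTU × 1055.06 = 282756 J
0.0150 kWh × 3600000 = 54000 J
9.00×10⁴ cal × 4.184 = 376560 J
101 kJ × 1000 = 101000 J
Combined: 282756 + 54000 + 376560 + 101000 = 814316 J
In kcal: 814316 / 4184 = 194.626 kcal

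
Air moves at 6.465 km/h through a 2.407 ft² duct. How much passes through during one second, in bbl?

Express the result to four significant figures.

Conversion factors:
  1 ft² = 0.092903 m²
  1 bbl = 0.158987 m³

2.526 bbl

6.465 km/h × (1/3.6) = 1.79583 m/s
2.407 ft² × 0.092903 = 0.223618 m²
V = v × A × t = 1.79583 m/s × 0.223618 m² × 1 s = 0.40158 m³
0.40158 m³ ÷ (0.158987 m³/bbl) = 2.52587 bbl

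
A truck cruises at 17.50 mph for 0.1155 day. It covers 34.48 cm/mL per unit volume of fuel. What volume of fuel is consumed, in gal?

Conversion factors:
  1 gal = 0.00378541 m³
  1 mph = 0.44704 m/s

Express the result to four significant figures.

17.50 mph → 7.8232 m/s
0.1155 day → 9979.2 s
d = v × t = 7.8232 × 9979.2 = 78069.3 m
34.48 cm/mL → 344800 m/m³
V = d / (distance per unit fuel) = 78069.3 / 344800 = 0.226419 m³
In gal: 0.226419 / 0.00378541 = 59.8136 gal

59.81 gal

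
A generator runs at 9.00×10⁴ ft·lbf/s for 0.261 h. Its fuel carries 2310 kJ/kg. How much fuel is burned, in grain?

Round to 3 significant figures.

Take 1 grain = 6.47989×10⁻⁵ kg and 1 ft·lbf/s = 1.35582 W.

9.00×10⁴ ft·lbf/s → 122024 W
0.261 h → 939.6 s
E = P × t = 122024 × 939.6 = 1.14654×10⁸ J
2310 kJ/kg → 2.31×10⁶ J/kg
m = E / e_s = 1.14654×10⁸ / 2.31×10⁶ = 49.6338 kg
In grain: 49.6338 / 6.47989×10⁻⁵ = 765967 grain

7.66×10⁵ grain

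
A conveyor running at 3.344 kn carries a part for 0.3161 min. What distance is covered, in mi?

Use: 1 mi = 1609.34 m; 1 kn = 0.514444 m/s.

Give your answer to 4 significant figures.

3.344 kn × 0.514444 = 1.7203 m/s
0.3161 min × 60 = 18.966 s
d = v × t = 1.7203 m/s × 18.966 s = 32.6272 m
32.6272 m ÷ (1609.34 m/mi) = 0.0202737 mi

0.02027 mi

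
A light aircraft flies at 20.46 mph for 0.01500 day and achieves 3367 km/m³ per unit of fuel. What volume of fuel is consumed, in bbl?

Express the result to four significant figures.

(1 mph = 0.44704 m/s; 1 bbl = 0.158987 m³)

0.02214 bbl

20.46 mph → 9.14644 m/s
0.01500 day → 1296 s
d = v × t = 9.14644 × 1296 = 11853.8 m
3367 km/m³ → 3.367×10⁶ m/m³
V = d / (distance per unit fuel) = 11853.8 / 3.367×10⁶ = 0.00352058 m³
In bbl: 0.00352058 / 0.158987 = 0.0221438 bbl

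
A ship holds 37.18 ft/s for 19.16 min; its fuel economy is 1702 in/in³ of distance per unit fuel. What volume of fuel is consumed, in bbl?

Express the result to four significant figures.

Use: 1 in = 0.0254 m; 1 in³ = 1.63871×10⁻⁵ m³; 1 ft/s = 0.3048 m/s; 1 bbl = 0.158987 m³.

0.03106 bbl

37.18 ft/s → 11.3325 m/s
19.16 min → 1149.6 s
d = v × t = 11.3325 × 1149.6 = 13027.8 m
1702 in/in³ → 2.6381×10⁶ m/m³
V = d / (distance per unit fuel) = 13027.8 / 2.6381×10⁶ = 0.00493833 m³
In bbl: 0.00493833 / 0.158987 = 0.0310612 bbl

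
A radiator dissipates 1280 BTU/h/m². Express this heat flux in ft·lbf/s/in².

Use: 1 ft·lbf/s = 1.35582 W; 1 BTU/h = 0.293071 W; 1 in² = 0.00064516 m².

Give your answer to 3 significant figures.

1280 BTU/h/m² × 0.293071 W/BTU/h = 375.131 W/m²
375.131 W/m² ÷ 1.35582 W/ft·lbf/s × 0.00064516 m²/in² = 0.178504 ft·lbf/s/in²

0.179 ft·lbf/s/in²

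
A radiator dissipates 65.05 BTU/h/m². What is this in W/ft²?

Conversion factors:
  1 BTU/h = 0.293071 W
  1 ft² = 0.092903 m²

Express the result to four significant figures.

65.05 BTU/h/m² × 0.293071 W/BTU/h = 19.0643 W/m²
19.0643 W/m² × 0.092903 m²/ft² = 1.77113 W/ft²

1.771 W/ft²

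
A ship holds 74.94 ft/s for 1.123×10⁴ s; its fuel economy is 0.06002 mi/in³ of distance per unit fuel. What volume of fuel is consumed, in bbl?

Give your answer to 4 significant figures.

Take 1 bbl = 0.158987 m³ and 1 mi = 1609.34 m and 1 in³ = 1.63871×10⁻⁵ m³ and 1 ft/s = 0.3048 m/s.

74.94 ft/s → 22.8417 m/s
d = v × t = 22.8417 × 11230 = 256512 m
0.06002 mi/in³ → 5.89443×10⁶ m/m³
V = d / (distance per unit fuel) = 256512 / 5.89443×10⁶ = 0.0435177 m³
In bbl: 0.0435177 / 0.158987 = 0.273719 bbl

0.2737 bbl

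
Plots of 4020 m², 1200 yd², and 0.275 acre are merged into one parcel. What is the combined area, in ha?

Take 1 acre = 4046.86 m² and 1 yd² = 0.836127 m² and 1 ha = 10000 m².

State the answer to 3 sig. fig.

4020 m² (already m²)
1200 yd² × 0.836127 = 1003.35 m²
0.275 acre × 4046.86 = 1112.89 m²
Sum: 4020 + 1003.35 + 1112.89 = 6136.24 m²
In ha: 6136.24 / 10000 = 0.613624 ha

0.614 ha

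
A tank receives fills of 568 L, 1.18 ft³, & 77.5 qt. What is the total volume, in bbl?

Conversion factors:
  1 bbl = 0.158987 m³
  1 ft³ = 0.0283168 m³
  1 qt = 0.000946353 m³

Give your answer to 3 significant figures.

568 L × 0.001 = 0.568 m³
1.18 ft³ × 0.0283168 = 0.0334138 m³
77.5 qt × 0.000946353 = 0.0733424 m³
Total: 0.568 + 0.0334138 + 0.0733424 = 0.674756 m³
In bbl: 0.674756 / 0.158987 = 4.2441 bbl

4.24 bbl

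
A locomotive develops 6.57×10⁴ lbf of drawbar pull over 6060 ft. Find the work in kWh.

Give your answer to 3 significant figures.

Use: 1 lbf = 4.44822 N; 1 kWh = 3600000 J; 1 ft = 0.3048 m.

150 kWh

6.57×10⁴ lbf × 4.44822 → 292248 N
6060 ft × 0.3048 → 1847.09 m
W = F × d = 292248 N × 1847.09 m = 5.39808×10⁸ J
5.39808×10⁸ J ÷ (3600000 J/kWh) = 149.947 kWh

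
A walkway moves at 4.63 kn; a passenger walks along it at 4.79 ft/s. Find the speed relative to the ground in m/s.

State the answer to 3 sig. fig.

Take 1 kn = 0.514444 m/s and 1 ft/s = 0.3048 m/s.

3.84 m/s

4.63 kn × 0.514444 = 2.38188 m/s
4.79 ft/s × 0.3048 = 1.45999 m/s
Combined: 2.38188 + 1.45999 = 3.84187 m/s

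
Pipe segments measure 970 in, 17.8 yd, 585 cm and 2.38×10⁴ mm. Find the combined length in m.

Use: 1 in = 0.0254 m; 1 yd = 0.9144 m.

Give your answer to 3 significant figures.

70.6 m

970 in × 0.0254 = 24.638 m
17.8 yd × 0.9144 = 16.2763 m
585 cm × 0.01 = 5.85 m
2.38×10⁴ mm × 0.001 = 23.8 m
Sum: 24.638 + 16.2763 + 5.85 + 23.8 = 70.5643 m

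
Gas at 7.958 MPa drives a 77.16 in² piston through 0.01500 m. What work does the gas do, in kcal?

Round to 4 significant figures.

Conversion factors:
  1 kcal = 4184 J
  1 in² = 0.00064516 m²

7.958 MPa → 7.958×10⁶ Pa
77.16 in² → 0.0497805 m²
F = P × A = 7.958×10⁶ × 0.0497805 = 396153 N
W = F × d = 396153 × 0.015 = 5942.3 J
In kcal: 5942.3 / 4184 = 1.42024 kcal

1.420 kcal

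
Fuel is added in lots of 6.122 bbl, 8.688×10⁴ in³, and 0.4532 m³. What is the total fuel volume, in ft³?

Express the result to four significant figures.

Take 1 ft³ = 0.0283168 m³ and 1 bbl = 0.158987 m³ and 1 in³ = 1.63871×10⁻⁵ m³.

100.7 ft³

6.122 bbl × 0.158987 = 0.973318 m³
8.688×10⁴ in³ × 1.63871×10⁻⁵ = 1.42371 m³
0.4532 m³ (already m³)
Total: 0.973318 + 1.42371 + 0.4532 = 2.85023 m³
In ft³: 2.85023 / 0.0283168 = 100.655 ft³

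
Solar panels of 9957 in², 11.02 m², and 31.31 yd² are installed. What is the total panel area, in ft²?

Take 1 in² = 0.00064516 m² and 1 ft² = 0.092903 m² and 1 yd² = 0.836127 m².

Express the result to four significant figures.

469.6 ft²

9957 in² × 0.00064516 = 6.42386 m²
11.02 m² (already m²)
31.31 yd² × 0.836127 = 26.1791 m²
Combined: 6.42386 + 11.02 + 26.1791 = 43.623 m²
In ft²: 43.623 / 0.092903 = 469.554 ft²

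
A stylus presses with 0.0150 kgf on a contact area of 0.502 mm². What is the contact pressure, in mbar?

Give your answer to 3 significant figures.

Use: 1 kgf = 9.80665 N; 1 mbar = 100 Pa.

0.0150 kgf × 9.80665 = 0.1471 N
0.502 mm² × 10⁻⁶ = 5.02×10⁻⁷ m²
P = F / A = 0.1471 N / 5.02×10⁻⁷ m² = 293028 Pa
293028 Pa ÷ (100 Pa/mbar) = 2930.28 mbar

2930 mbar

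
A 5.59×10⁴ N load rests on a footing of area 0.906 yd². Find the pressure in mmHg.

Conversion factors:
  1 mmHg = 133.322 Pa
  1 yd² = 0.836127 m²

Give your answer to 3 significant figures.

0.906 yd² × 0.836127 → 0.757531 m²
P = F / A = 55900 N / 0.757531 m² = 73792.4 Pa
73792.4 Pa ÷ (133.322 Pa/mmHg) = 553.49 mmHg

553 mmHg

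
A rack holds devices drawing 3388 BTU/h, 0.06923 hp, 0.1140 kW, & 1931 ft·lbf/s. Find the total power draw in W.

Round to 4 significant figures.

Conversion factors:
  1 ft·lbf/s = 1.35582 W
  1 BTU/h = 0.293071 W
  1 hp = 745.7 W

3388 BTU/h × 0.293071 → 992.925 W
0.06923 hp × 745.7 → 51.6248 W
0.1140 kW × 1000 → 114 W
1931 ft·lbf/s × 1.35582 → 2618.09 W
Sum: 992.925 + 51.6248 + 114 + 2618.09 = 3776.64 W

3777 W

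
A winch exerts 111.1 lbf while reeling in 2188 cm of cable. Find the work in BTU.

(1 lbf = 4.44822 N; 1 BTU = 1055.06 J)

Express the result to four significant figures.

10.25 BTU

111.1 lbf × 4.44822 = 494.197 N
2188 cm × 0.01 = 21.88 m
W = F × d = 494.197 N × 21.88 m = 10813 J
10813 J ÷ (1055.06 J/BTU) = 10.2487 BTU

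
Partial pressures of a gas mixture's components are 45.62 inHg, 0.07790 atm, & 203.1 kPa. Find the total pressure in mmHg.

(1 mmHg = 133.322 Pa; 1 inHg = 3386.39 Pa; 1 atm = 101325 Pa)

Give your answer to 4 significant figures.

45.62 inHg × 3386.39 = 154487 Pa
0.07790 atm × 101325 = 7893.22 Pa
203.1 kPa × 1000 = 203100 Pa
Total: 154487 + 7893.22 + 203100 = 365480 Pa
In mmHg: 365480 / 133.322 = 2741.33 mmHg

2741 mmHg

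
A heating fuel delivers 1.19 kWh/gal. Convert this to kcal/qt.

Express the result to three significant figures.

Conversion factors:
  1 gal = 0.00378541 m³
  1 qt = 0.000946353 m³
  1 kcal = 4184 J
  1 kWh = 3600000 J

1.19 kWh/gal × 3600000 J/kWh ÷ 0.00378541 m³/gal = 1.13171×10⁹ J/m³
1.13171×10⁹ J/m³ ÷ 4184 J/kcal × 0.000946353 m³/qt = 255.974 kcal/qt

256 kcal/qt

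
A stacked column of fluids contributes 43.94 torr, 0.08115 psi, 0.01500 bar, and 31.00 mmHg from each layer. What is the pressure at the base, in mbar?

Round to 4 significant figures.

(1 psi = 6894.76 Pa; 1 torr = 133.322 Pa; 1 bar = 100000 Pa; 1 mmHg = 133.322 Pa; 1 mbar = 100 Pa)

120.5 mbar

43.94 torr × 133.322 → 5858.17 Pa
0.08115 psi × 6894.76 → 559.51 Pa
0.01500 bar × 100000 → 1500 Pa
31.00 mmHg × 133.322 → 4132.98 Pa
Sum: 5858.17 + 559.51 + 1500 + 4132.98 = 12050.7 Pa
In mbar: 12050.7 / 100 = 120.507 mbar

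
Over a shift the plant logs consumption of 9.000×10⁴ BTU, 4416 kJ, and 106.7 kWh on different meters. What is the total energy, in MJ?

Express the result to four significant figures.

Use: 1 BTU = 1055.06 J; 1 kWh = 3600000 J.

9.000×10⁴ BTU × 1055.06 → 9.49554×10⁷ J
4416 kJ × 1000 → 4.416×10⁶ J
106.7 kWh × 3600000 → 3.8412×10⁸ J
Total: 9.49554×10⁷ + 4.416×10⁶ + 3.8412×10⁸ = 4.83491×10⁸ J
In MJ: 4.83491×10⁸ / 1000000 = 483.491 MJ

483.5 MJ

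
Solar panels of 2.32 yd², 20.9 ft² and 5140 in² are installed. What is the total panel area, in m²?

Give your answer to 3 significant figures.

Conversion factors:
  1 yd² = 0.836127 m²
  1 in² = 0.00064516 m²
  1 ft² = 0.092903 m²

7.20 m²

2.32 yd² × 0.836127 = 1.93981 m²
20.9 ft² × 0.092903 = 1.94167 m²
5140 in² × 0.00064516 = 3.31612 m²
Combined: 1.93981 + 1.94167 + 3.31612 = 7.1976 m²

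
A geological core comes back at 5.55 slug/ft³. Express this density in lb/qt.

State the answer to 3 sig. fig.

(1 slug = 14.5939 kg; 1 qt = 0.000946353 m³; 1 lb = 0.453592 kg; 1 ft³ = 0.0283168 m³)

5.55 slug/ft³ × 14.5939 kg/slug ÷ 0.0283168 m³/ft³ = 2860.36 kg/m³
2860.36 kg/m³ ÷ 0.453592 kg/lb × 0.000946353 m³/qt = 5.96772 lb/qt

5.97 lb/qt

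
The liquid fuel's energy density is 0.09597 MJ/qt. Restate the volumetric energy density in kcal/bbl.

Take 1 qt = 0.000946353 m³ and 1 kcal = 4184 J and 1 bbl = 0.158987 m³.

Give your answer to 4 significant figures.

3853 kcal/bbl

0.09597 MJ/qt × 1000000 J/MJ ÷ 0.000946353 m³/qt = 1.0141×10⁸ J/m³
1.0141×10⁸ J/m³ ÷ 4184 J/kcal × 0.158987 m³/bbl = 3853.46 kcal/bbl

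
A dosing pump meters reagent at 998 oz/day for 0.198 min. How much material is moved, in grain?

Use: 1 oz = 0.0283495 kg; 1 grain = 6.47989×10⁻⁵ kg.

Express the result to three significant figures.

998 oz/day → 3.27463×10⁻⁴ kg/s
0.198 min → 11.88 s
m = ṁ × t = 3.27463×10⁻⁴ × 11.88 = 0.00389026 kg
In grain: 0.00389026 / 6.47989×10⁻⁵ = 60.0359 grain

60.0 grain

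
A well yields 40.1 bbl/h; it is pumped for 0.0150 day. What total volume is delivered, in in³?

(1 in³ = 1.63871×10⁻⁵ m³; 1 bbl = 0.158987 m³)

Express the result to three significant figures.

40.1 bbl/h → 0.00177094 m³/s
0.0150 day → 1296 s
V = Q × t = 0.00177094 × 1296 = 2.29514 m³
In in³: 2.29514 / 1.63871×10⁻⁵ = 140058 in³

1.40×10⁵ in³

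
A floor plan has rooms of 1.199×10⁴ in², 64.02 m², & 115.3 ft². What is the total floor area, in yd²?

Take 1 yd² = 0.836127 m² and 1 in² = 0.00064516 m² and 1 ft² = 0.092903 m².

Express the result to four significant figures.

1.199×10⁴ in² × 0.00064516 = 7.73547 m²
64.02 m² (already m²)
115.3 ft² × 0.092903 = 10.7117 m²
Sum: 7.73547 + 64.02 + 10.7117 = 82.4672 m²
In yd²: 82.4672 / 0.836127 = 98.63 yd²

98.63 yd²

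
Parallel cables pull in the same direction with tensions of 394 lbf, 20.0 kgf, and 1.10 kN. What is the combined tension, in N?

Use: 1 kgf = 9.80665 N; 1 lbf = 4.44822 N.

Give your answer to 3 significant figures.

394 lbf × 4.44822 = 1752.6 N
20.0 kgf × 9.80665 = 196.133 N
1.10 kN × 1000 = 1100 N
Combined: 1752.6 + 196.133 + 1100 = 3048.73 N

3050 N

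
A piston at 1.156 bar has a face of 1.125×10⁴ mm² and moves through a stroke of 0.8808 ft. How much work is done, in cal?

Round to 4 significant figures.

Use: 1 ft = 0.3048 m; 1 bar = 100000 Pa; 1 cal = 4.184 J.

1.156 bar → 115600 Pa
1.125×10⁴ mm² → 0.01125 m²
F = P × A = 115600 × 0.01125 = 1300.5 N
0.8808 ft → 0.268468 m
W = F × d = 1300.5 × 0.268468 = 349.143 J
In cal: 349.143 / 4.184 = 83.4472 cal

83.45 cal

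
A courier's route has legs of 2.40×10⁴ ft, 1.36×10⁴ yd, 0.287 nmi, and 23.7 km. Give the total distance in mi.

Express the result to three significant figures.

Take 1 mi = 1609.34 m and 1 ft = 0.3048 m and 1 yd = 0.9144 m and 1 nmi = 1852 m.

2.40×10⁴ ft × 0.3048 = 7315.2 m
1.36×10⁴ yd × 0.9144 = 12435.8 m
0.287 nmi × 1852 = 531.524 m
23.7 km × 1000 = 23700 m
Sum: 7315.2 + 12435.8 + 531.524 + 23700 = 43982.5 m
In mi: 43982.5 / 1609.34 = 27.3295 mi

27.3 mi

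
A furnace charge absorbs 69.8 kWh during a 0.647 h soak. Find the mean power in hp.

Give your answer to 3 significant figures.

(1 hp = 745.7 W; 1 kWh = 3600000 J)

145 hp

69.8 kWh × 3600000 = 2.5128×10⁸ J
0.647 h × 3600 = 2329.2 s
P = E / t = 2.5128×10⁸ J / 2329.2 s = 107883 W
107883 W ÷ (745.7 W/hp) = 144.673 hp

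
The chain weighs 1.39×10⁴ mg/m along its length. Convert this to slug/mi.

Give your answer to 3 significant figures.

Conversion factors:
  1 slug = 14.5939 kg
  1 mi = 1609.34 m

1.53 slug/mi

1.39×10⁴ mg/m × 10⁻⁶ kg/mg = 0.0139 kg/m
0.0139 kg/m ÷ 14.5939 kg/slug × 1609.34 m/mi = 1.53282 slug/mi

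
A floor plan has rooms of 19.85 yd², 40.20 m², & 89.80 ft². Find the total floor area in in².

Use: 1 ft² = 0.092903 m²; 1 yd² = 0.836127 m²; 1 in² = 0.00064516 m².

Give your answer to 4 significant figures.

1.010×10⁵ in²

19.85 yd² × 0.836127 → 16.5971 m²
40.20 m² (already m²)
89.80 ft² × 0.092903 → 8.34269 m²
Combined: 16.5971 + 40.2 + 8.34269 = 65.1398 m²
In in²: 65.1398 / 0.00064516 = 100967 in²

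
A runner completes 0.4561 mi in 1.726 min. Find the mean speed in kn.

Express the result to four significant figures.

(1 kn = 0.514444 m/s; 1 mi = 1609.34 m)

13.78 kn

0.4561 mi × 1609.34 → 734.02 m
1.726 min × 60 → 103.56 s
v = d / t = 734.02 m / 103.56 s = 7.08787 m/s
7.08787 m/s ÷ (0.514444 m/s/kn) = 13.7777 kn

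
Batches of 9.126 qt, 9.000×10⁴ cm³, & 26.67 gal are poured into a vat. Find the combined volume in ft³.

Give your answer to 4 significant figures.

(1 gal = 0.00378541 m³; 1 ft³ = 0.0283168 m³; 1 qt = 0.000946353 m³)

7.049 ft³

9.126 qt × 0.000946353 = 0.00863642 m³
9.000×10⁴ cm³ × 10⁻⁶ = 0.09 m³
26.67 gal × 0.00378541 = 0.100957 m³
Total: 0.00863642 + 0.09 + 0.100957 = 0.199593 m³
In ft³: 0.199593 / 0.0283168 = 7.04857 ft³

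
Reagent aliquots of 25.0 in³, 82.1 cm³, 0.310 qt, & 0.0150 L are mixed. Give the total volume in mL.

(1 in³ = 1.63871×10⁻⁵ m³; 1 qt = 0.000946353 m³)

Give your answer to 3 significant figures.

25.0 in³ × 1.63871×10⁻⁵ = 4.09678×10⁻⁴ m³
82.1 cm³ × 10⁻⁶ = 8.21×10⁻⁵ m³
0.310 qt × 0.000946353 = 2.93369×10⁻⁴ m³
0.0150 L × 0.001 = 1.5×10⁻⁵ m³
Combined: 4.09678×10⁻⁴ + 8.21×10⁻⁵ + 2.93369×10⁻⁴ + 1.5×10⁻⁵ = 8.00147×10⁻⁴ m³
In mL: 8.00147×10⁻⁴ / 10⁻⁶ = 800.147 mL

800 mL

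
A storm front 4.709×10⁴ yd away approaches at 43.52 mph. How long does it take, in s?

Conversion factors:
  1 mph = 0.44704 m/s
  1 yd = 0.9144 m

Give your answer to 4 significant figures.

4.709×10⁴ yd × 0.9144 → 43059.1 m
43.52 mph × 0.44704 → 19.4552 m/s
t = d / v = 43059.1 m / 19.4552 m/s = 2213.24 s

2213 s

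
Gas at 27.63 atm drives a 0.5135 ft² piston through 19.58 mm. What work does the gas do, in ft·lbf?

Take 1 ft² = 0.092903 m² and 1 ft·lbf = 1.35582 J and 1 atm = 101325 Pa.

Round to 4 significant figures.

27.63 atm → 2.79961×10⁶ Pa
0.5135 ft² → 0.0477057 m²
F = P × A = 2.79961×10⁶ × 0.0477057 = 133557 N
19.58 mm → 0.01958 m
W = F × d = 133557 × 0.01958 = 2615.05 J
In ft·lbf: 2615.05 / 1.35582 = 1928.76 ft·lbf

1929 ft·lbf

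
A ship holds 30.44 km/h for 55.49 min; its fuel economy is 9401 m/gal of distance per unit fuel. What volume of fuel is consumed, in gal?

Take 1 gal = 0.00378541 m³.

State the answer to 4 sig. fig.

30.44 km/h → 8.45556 m/s
55.49 min → 3329.4 s
d = v × t = 8.45556 × 3329.4 = 28151.9 m
9401 m/gal → 2.48348×10⁶ m/m³
V = d / (distance per unit fuel) = 28151.9 / 2.48348×10⁶ = 0.0113357 m³
In gal: 0.0113357 / 0.00378541 = 2.99458 gal

2.995 gal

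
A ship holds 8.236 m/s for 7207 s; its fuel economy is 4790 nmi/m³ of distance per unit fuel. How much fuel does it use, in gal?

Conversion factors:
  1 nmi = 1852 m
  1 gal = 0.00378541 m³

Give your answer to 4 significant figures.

d = v × t = 8.236 × 7207 = 59356.9 m
4790 nmi/m³ → 8.87108×10⁶ m/m³
V = d / (distance per unit fuel) = 59356.9 / 8.87108×10⁶ = 0.00669106 m³
In gal: 0.00669106 / 0.00378541 = 1.76759 gal

1.768 gal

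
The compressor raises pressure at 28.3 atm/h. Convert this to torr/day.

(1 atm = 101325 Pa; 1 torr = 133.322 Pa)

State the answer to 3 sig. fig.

5.16×10⁵ torr/day

28.3 atm/h × 101325 Pa/atm ÷ 3600 s/h = 796.527 Pa/s
796.527 Pa/s ÷ 133.322 Pa/torr × 86400 s/day = 516193 torr/day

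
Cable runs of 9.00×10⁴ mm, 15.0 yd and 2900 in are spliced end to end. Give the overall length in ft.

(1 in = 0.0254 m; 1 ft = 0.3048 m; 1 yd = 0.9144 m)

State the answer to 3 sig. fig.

9.00×10⁴ mm × 0.001 = 90 m
15.0 yd × 0.9144 = 13.716 m
2900 in × 0.0254 = 73.66 m
Total: 90 + 13.716 + 73.66 = 177.376 m
In ft: 177.376 / 0.3048 = 581.942 ft

582 ft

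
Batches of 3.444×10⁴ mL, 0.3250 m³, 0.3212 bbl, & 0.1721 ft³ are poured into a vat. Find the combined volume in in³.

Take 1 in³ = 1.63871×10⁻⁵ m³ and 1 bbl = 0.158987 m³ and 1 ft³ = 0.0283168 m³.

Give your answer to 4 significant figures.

3.444×10⁴ mL × 10⁻⁶ = 0.03444 m³
0.3250 m³ (already m³)
0.3212 bbl × 0.158987 = 0.0510666 m³
0.1721 ft³ × 0.0283168 = 0.00487332 m³
Combined: 0.03444 + 0.325 + 0.0510666 + 0.00487332 = 0.41538 m³
In in³: 0.41538 / 1.63871×10⁻⁵ = 25348 in³

2.535×10⁴ in³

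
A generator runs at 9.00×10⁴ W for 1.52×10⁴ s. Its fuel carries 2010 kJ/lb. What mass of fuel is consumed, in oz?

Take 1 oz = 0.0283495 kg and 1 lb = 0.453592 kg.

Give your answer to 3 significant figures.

E = P × t = 90000 × 15200 = 1.368×10⁹ J
2010 kJ/lb → 4.4313×10⁶ J/kg
m = E / e_s = 1.368×10⁹ / 4.4313×10⁶ = 308.713 kg
In oz: 308.713 / 0.0283495 = 10889.5 oz

1.09×10⁴ oz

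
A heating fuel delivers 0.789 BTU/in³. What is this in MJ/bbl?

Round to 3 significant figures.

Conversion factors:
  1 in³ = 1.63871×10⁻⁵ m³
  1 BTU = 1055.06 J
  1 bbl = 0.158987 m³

8.08 MJ/bbl

0.789 BTU/in³ × 1055.06 J/BTU ÷ 1.63871×10⁻⁵ m³/in³ = 5.07986×10⁷ J/m³
5.07986×10⁷ J/m³ ÷ 1000000 J/MJ × 0.158987 m³/bbl = 8.07632 MJ/bbl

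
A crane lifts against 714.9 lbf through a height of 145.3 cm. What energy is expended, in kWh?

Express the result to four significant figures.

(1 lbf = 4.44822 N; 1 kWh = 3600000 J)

0.001283 kWh

714.9 lbf × 4.44822 → 3180.03 N
145.3 cm × 0.01 → 1.453 m
W = F × d = 3180.03 N × 1.453 m = 4620.58 J
4620.58 J ÷ (3600000 J/kWh) = 0.00128349 kWh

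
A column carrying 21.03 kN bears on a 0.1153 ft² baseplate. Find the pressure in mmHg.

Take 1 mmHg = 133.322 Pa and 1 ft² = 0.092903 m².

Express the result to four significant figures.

21.03 kN × 1000 = 21030 N
0.1153 ft² × 0.092903 = 0.0107117 m²
P = F / A = 21030 N / 0.0107117 m² = 1.96327×10⁶ Pa
1.96327×10⁶ Pa ÷ (133.322 Pa/mmHg) = 14725.8 mmHg

1.473×10⁴ mmHg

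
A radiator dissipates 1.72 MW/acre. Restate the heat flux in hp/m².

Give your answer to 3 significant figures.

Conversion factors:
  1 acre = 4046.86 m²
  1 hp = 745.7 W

0.570 hp/m²

1.72 MW/acre × 1000000 W/MW ÷ 4046.86 m²/acre = 425.021 W/m²
425.021 W/m² ÷ 745.7 W/hp = 0.569962 hp/m²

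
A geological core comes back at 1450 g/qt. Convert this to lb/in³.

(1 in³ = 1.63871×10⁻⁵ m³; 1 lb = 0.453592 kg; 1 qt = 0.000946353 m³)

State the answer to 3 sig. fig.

0.0554 lb/in³

1450 g/qt × 0.001 kg/g ÷ 0.000946353 m³/qt = 1532.2 kg/m³
1532.2 kg/m³ ÷ 0.453592 kg/lb × 1.63871×10⁻⁵ m³/in³ = 0.0553544 lb/in³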